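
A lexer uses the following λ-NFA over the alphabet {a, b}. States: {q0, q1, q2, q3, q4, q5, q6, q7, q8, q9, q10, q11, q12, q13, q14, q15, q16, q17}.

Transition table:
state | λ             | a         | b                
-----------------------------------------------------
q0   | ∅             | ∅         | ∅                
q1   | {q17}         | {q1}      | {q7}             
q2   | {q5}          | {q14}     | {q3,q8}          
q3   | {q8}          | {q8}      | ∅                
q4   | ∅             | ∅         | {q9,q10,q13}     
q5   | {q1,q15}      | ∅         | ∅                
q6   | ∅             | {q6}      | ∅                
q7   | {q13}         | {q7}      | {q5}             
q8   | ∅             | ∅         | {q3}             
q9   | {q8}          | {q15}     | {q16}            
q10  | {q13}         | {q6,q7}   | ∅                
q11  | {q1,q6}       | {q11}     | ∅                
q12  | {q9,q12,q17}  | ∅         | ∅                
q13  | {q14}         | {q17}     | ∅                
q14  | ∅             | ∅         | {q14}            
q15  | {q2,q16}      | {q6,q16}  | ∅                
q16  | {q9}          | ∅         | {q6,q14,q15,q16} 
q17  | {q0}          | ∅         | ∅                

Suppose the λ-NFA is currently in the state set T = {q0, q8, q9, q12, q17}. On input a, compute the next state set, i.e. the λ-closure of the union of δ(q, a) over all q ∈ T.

{q0, q1, q2, q5, q8, q9, q15, q16, q17}

q9 on a → {q15}.
No a-transition from q0, q8, q12, q17.
Union after reading a: {q15}.
Now take the λ-closure:
From q15 via λ: add q2, q16.
From q2 via λ: add q5.
From q16 via λ: add q9.
From q5 via λ: add q1.
From q9 via λ: add q8.
From q1 via λ: add q17.
From q17 via λ: add q0.
No new states can be added; the closed set is {q0, q1, q2, q5, q8, q9, q15, q16, q17}.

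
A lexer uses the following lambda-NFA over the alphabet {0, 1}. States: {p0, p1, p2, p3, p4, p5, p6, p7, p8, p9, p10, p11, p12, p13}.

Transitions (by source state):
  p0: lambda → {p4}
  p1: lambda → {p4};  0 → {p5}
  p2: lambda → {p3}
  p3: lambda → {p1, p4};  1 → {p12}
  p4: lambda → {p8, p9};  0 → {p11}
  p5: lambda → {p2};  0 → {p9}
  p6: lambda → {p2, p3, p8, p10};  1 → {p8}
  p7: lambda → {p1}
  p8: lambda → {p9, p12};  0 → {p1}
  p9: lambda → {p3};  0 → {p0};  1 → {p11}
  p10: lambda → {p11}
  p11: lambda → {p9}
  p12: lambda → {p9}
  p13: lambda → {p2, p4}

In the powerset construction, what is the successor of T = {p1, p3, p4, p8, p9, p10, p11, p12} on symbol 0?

{p0, p1, p2, p3, p4, p5, p8, p9, p11, p12}

p1 on 0 → {p5}.
p4 on 0 → {p11}.
p8 on 0 → {p1}.
p9 on 0 → {p0}.
No 0-transition from p3, p10, p11, p12.
Union after reading 0: {p0, p1, p5, p11}.
Now take the lambda-closure:
From p0 via lambda: add p4.
From p5 via lambda: add p2.
From p11 via lambda: add p9.
From p2 via lambda: add p3.
From p4 via lambda: add p8.
From p8 via lambda: add p12.
No new states can be added; the closed set is {p0, p1, p2, p3, p4, p5, p8, p9, p11, p12}.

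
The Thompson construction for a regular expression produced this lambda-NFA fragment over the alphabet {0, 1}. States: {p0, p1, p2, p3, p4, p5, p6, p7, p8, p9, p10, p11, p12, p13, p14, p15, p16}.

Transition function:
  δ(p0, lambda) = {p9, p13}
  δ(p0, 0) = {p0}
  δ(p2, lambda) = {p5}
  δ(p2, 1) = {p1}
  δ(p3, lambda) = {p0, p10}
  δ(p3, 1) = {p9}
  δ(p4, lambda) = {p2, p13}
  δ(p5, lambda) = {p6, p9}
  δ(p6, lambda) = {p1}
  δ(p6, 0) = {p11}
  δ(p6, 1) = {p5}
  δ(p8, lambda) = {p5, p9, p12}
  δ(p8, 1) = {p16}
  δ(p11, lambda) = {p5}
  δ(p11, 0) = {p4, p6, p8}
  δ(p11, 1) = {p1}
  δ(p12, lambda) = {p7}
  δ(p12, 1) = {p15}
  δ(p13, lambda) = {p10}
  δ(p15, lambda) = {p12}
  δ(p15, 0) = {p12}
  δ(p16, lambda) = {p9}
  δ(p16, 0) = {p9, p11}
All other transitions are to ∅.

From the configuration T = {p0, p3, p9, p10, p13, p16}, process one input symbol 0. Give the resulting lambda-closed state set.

{p0, p1, p5, p6, p9, p10, p11, p13}

p0 on 0 → {p0}.
p16 on 0 → {p9, p11}.
No 0-transition from p3, p9, p10, p13.
Union after reading 0: {p0, p9, p11}.
Now take the lambda-closure:
From p0 via lambda: add p13.
From p11 via lambda: add p5.
From p5 via lambda: add p6.
From p13 via lambda: add p10.
From p6 via lambda: add p1.
No new states can be added; the closed set is {p0, p1, p5, p6, p9, p10, p11, p13}.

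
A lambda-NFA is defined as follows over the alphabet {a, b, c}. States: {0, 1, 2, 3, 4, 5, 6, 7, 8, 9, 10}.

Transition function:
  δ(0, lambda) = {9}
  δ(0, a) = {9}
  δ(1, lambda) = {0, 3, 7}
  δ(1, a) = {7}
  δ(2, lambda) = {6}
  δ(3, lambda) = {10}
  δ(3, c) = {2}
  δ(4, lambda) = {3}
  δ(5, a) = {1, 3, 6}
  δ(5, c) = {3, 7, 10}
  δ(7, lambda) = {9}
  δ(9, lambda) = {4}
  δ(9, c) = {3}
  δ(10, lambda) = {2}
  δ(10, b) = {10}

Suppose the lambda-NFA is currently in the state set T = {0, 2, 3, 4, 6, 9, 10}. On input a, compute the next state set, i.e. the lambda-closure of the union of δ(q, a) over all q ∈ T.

0 on a → {9}.
No a-transition from 2, 3, 4, 6, 9, 10.
Union after reading a: {9}.
Now take the lambda-closure:
From 9 via lambda: add 4.
From 4 via lambda: add 3.
From 3 via lambda: add 10.
From 10 via lambda: add 2.
From 2 via lambda: add 6.
No new states can be added; the closed set is {2, 3, 4, 6, 9, 10}.

{2, 3, 4, 6, 9, 10}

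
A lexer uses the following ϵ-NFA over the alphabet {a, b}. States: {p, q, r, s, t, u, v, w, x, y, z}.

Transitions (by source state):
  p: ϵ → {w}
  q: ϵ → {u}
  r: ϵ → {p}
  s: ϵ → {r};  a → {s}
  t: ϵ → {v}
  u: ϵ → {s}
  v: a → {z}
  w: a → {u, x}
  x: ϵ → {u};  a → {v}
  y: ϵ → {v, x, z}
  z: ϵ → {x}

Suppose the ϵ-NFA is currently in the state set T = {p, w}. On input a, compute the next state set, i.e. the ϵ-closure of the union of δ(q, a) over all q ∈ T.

w on a → {u, x}.
No a-transition from p.
Union after reading a: {u, x}.
Now take the ϵ-closure:
From u via ϵ: add s.
From s via ϵ: add r.
From r via ϵ: add p.
From p via ϵ: add w.
No new states can be added; the closed set is {p, r, s, u, w, x}.

{p, r, s, u, w, x}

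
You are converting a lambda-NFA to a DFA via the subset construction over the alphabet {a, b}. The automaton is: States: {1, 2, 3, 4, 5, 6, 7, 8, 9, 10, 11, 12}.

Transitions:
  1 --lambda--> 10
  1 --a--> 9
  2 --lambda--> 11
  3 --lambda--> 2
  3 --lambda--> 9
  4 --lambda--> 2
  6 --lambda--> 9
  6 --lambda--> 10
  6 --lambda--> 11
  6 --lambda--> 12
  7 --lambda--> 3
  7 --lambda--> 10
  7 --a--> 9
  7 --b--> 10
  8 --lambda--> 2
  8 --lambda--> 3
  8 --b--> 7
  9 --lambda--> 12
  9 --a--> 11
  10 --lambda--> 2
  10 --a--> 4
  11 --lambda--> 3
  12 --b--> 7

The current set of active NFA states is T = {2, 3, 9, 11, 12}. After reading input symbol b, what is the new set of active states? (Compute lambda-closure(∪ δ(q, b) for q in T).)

{2, 3, 7, 9, 10, 11, 12}

12 on b → {7}.
No b-transition from 2, 3, 9, 11.
Union after reading b: {7}.
Now take the lambda-closure:
From 7 via lambda: add 3, 10.
From 3 via lambda: add 2, 9.
From 2 via lambda: add 11.
From 9 via lambda: add 12.
No new states can be added; the closed set is {2, 3, 7, 9, 10, 11, 12}.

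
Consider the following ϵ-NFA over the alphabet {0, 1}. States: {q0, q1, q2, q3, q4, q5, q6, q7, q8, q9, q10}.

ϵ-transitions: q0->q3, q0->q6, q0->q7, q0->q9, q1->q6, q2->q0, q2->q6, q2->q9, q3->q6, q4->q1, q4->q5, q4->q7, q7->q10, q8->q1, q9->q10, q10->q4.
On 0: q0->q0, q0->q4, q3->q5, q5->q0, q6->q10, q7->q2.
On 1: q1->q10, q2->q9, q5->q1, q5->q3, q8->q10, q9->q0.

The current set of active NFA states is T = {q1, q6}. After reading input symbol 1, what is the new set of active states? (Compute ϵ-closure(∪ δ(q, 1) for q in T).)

q1 on 1 → {q10}.
No 1-transition from q6.
Union after reading 1: {q10}.
Now take the ϵ-closure:
From q10 via ϵ: add q4.
From q4 via ϵ: add q1, q5, q7.
From q1 via ϵ: add q6.
No new states can be added; the closed set is {q1, q4, q5, q6, q7, q10}.

{q1, q4, q5, q6, q7, q10}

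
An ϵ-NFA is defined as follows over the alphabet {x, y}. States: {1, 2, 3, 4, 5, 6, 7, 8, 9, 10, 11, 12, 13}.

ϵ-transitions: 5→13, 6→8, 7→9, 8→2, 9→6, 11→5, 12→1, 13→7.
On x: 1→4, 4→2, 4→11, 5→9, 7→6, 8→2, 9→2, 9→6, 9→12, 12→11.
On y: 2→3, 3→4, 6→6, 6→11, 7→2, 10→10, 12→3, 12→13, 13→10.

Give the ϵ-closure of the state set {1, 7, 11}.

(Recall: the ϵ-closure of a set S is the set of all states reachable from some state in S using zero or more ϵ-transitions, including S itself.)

{1, 2, 5, 6, 7, 8, 9, 11, 13}

Start with {1, 7, 11}.
From 7 via ϵ: add 9.
From 11 via ϵ: add 5.
From 5 via ϵ: add 13.
From 9 via ϵ: add 6.
From 6 via ϵ: add 8.
From 8 via ϵ: add 2.
No new states can be added; the closed set is {1, 2, 5, 6, 7, 8, 9, 11, 13}.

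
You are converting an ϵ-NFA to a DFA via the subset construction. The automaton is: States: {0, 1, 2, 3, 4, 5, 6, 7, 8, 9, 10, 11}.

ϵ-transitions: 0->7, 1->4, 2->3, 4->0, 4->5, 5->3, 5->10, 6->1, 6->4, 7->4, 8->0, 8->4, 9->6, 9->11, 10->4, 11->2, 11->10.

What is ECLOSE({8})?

{0, 3, 4, 5, 7, 8, 10}

Start with {8}.
From 8 via ϵ: add 0, 4.
From 0 via ϵ: add 7.
From 4 via ϵ: add 5.
From 5 via ϵ: add 3, 10.
No new states can be added; the closed set is {0, 3, 4, 5, 7, 8, 10}.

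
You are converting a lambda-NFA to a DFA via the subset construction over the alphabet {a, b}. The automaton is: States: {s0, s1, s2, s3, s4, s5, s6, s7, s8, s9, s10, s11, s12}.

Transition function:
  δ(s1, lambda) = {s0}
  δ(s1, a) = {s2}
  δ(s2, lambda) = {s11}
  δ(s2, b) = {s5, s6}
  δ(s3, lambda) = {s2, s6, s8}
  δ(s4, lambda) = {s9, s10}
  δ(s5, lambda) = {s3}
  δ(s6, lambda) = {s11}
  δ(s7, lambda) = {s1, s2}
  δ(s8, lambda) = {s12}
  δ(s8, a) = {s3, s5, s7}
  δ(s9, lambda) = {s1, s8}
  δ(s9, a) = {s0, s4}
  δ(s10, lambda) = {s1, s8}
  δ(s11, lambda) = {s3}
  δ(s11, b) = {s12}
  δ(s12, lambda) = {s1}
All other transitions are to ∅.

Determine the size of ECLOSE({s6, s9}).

9

Start with {s6, s9}.
From s6 via lambda: add s11.
From s9 via lambda: add s1, s8.
From s1 via lambda: add s0.
From s8 via lambda: add s12.
From s11 via lambda: add s3.
From s3 via lambda: add s2.
lambda-closure = {s0, s1, s2, s3, s6, s8, s9, s11, s12}, which has 9 states.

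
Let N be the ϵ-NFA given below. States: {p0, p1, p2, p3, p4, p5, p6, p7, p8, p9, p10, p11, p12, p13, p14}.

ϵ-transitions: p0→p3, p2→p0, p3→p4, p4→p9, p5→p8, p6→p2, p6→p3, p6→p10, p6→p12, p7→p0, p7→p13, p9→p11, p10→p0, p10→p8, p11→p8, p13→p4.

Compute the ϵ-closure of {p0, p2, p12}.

{p0, p2, p3, p4, p8, p9, p11, p12}

Start with {p0, p2, p12}.
From p0 via ϵ: add p3.
From p3 via ϵ: add p4.
From p4 via ϵ: add p9.
From p9 via ϵ: add p11.
From p11 via ϵ: add p8.
No new states can be added; the closed set is {p0, p2, p3, p4, p8, p9, p11, p12}.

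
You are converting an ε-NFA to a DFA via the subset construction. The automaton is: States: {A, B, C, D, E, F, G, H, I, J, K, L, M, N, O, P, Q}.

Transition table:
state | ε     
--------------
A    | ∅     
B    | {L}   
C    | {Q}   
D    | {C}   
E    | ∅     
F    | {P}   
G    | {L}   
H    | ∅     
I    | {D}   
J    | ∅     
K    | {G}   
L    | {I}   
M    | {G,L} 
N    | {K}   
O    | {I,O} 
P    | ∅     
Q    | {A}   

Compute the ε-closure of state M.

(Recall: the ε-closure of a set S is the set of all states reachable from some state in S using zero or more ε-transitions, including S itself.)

{A, C, D, G, I, L, M, Q}

Start with {M}.
From M via ε: add G, L.
From L via ε: add I.
From I via ε: add D.
From D via ε: add C.
From C via ε: add Q.
From Q via ε: add A.
No new states can be added; the closed set is {A, C, D, G, I, L, M, Q}.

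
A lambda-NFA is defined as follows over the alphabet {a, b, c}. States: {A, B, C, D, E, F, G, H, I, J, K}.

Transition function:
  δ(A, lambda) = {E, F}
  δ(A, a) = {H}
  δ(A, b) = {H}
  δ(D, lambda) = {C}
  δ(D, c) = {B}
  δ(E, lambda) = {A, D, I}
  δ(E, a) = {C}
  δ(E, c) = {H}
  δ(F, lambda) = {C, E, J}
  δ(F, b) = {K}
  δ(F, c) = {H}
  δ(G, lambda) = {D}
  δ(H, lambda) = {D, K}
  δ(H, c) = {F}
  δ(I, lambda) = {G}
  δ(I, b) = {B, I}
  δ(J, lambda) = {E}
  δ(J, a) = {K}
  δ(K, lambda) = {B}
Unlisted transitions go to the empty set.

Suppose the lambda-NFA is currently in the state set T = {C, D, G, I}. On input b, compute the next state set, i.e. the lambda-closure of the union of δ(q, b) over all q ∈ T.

I on b → {B, I}.
No b-transition from C, D, G.
Union after reading b: {B, I}.
Now take the lambda-closure:
From I via lambda: add G.
From G via lambda: add D.
From D via lambda: add C.
No new states can be added; the closed set is {B, C, D, G, I}.

{B, C, D, G, I}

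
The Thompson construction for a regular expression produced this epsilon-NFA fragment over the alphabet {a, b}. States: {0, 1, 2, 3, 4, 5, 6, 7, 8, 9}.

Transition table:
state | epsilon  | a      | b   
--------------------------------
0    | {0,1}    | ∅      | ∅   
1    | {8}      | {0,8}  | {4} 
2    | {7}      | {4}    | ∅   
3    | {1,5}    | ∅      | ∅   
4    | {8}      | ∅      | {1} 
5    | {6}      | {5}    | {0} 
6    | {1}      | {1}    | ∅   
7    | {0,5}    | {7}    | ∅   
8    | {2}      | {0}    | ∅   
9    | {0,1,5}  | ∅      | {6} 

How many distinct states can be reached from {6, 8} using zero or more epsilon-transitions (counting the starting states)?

Start with {6, 8}.
From 6 via epsilon: add 1.
From 8 via epsilon: add 2.
From 2 via epsilon: add 7.
From 7 via epsilon: add 0, 5.
epsilon-closure = {0, 1, 2, 5, 6, 7, 8}, which has 7 states.

7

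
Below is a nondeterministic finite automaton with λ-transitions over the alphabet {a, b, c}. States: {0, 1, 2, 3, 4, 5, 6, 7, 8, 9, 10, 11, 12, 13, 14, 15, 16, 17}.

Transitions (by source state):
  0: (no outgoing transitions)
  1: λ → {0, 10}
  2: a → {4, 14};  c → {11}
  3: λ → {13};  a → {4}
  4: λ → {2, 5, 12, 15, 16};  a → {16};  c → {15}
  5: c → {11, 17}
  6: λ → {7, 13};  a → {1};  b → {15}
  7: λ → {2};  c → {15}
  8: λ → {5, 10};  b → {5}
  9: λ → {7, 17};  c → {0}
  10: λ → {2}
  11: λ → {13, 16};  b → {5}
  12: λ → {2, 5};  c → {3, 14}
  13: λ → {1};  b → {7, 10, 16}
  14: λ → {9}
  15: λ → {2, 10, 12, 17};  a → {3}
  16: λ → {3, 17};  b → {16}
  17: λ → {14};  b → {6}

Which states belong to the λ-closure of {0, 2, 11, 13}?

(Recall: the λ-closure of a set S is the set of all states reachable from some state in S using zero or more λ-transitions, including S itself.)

{0, 1, 2, 3, 7, 9, 10, 11, 13, 14, 16, 17}

Start with {0, 2, 11, 13}.
From 11 via λ: add 16.
From 13 via λ: add 1.
From 1 via λ: add 10.
From 16 via λ: add 3, 17.
From 17 via λ: add 14.
From 14 via λ: add 9.
From 9 via λ: add 7.
No new states can be added; the closed set is {0, 1, 2, 3, 7, 9, 10, 11, 13, 14, 16, 17}.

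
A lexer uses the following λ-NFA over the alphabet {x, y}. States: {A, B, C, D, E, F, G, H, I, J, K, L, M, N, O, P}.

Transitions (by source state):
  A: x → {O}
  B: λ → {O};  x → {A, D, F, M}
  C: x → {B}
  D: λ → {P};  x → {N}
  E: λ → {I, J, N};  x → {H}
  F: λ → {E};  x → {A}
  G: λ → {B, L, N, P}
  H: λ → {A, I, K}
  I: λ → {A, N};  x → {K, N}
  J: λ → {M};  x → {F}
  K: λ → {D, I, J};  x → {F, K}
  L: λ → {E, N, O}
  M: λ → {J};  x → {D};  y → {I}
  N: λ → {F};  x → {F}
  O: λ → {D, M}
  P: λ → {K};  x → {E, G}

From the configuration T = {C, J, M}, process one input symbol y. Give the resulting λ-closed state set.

{A, E, F, I, J, M, N}

M on y → {I}.
No y-transition from C, J.
Union after reading y: {I}.
Now take the λ-closure:
From I via λ: add A, N.
From N via λ: add F.
From F via λ: add E.
From E via λ: add J.
From J via λ: add M.
No new states can be added; the closed set is {A, E, F, I, J, M, N}.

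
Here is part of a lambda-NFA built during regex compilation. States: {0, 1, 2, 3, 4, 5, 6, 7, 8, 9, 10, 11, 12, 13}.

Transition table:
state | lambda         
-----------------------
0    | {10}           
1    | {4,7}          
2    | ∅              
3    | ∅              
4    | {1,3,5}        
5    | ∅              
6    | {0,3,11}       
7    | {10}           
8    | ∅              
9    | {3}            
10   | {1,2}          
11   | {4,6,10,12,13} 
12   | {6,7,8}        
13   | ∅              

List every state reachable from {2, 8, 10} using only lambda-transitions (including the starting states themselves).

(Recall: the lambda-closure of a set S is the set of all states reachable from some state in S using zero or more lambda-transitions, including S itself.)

{1, 2, 3, 4, 5, 7, 8, 10}

Start with {2, 8, 10}.
From 10 via lambda: add 1.
From 1 via lambda: add 4, 7.
From 4 via lambda: add 3, 5.
No new states can be added; the closed set is {1, 2, 3, 4, 5, 7, 8, 10}.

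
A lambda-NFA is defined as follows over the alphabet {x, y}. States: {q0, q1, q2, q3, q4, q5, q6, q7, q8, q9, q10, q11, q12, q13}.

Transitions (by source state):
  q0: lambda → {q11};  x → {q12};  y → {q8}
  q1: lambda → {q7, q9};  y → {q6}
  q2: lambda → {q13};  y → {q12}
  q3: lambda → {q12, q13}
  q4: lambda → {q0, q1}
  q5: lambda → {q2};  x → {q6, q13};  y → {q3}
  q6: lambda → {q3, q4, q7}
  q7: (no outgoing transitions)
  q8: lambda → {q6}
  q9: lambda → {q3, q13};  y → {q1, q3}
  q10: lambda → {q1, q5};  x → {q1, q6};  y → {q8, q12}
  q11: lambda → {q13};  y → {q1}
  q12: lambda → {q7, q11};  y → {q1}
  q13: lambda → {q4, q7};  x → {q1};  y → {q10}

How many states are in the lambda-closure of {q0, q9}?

Start with {q0, q9}.
From q0 via lambda: add q11.
From q9 via lambda: add q3, q13.
From q3 via lambda: add q12.
From q13 via lambda: add q4, q7.
From q4 via lambda: add q1.
lambda-closure = {q0, q1, q3, q4, q7, q9, q11, q12, q13}, which has 9 states.

9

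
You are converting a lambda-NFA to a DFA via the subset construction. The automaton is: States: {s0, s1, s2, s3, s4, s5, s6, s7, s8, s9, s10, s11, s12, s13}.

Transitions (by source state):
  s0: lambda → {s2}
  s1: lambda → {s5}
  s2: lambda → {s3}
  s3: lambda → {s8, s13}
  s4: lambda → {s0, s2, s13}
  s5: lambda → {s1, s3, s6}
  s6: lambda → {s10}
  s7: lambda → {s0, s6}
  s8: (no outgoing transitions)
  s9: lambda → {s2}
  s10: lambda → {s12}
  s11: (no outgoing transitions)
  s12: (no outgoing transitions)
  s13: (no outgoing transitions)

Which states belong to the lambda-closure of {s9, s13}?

{s2, s3, s8, s9, s13}

Start with {s9, s13}.
From s9 via lambda: add s2.
From s2 via lambda: add s3.
From s3 via lambda: add s8.
No new states can be added; the closed set is {s2, s3, s8, s9, s13}.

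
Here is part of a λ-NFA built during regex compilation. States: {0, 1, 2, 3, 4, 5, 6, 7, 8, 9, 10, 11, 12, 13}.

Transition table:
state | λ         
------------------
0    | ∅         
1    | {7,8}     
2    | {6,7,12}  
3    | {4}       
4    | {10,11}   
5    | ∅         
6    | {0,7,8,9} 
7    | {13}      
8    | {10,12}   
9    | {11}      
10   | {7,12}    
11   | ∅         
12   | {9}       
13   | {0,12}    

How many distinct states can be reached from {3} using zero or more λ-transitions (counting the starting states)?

Start with {3}.
From 3 via λ: add 4.
From 4 via λ: add 10, 11.
From 10 via λ: add 7, 12.
From 7 via λ: add 13.
From 12 via λ: add 9.
From 13 via λ: add 0.
λ-closure = {0, 3, 4, 7, 9, 10, 11, 12, 13}, which has 9 states.

9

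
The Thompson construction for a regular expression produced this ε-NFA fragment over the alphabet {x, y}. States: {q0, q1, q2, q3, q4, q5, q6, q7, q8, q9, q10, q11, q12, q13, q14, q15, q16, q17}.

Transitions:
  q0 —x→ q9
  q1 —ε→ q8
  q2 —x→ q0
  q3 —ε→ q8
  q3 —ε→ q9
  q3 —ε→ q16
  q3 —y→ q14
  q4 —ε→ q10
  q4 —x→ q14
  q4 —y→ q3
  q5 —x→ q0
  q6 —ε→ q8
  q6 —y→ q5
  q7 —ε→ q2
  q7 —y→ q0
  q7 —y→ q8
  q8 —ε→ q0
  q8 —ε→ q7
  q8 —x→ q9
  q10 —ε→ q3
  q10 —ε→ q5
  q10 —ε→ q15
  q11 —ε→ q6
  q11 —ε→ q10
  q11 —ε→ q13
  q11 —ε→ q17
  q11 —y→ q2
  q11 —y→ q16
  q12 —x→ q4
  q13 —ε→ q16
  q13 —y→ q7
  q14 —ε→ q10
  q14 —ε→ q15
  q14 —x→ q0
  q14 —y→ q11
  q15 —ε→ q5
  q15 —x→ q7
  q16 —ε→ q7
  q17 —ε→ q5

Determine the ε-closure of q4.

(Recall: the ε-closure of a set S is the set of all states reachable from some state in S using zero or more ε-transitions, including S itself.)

Start with {q4}.
From q4 via ε: add q10.
From q10 via ε: add q3, q5, q15.
From q3 via ε: add q8, q9, q16.
From q8 via ε: add q0, q7.
From q7 via ε: add q2.
No new states can be added; the closed set is {q0, q2, q3, q4, q5, q7, q8, q9, q10, q15, q16}.

{q0, q2, q3, q4, q5, q7, q8, q9, q10, q15, q16}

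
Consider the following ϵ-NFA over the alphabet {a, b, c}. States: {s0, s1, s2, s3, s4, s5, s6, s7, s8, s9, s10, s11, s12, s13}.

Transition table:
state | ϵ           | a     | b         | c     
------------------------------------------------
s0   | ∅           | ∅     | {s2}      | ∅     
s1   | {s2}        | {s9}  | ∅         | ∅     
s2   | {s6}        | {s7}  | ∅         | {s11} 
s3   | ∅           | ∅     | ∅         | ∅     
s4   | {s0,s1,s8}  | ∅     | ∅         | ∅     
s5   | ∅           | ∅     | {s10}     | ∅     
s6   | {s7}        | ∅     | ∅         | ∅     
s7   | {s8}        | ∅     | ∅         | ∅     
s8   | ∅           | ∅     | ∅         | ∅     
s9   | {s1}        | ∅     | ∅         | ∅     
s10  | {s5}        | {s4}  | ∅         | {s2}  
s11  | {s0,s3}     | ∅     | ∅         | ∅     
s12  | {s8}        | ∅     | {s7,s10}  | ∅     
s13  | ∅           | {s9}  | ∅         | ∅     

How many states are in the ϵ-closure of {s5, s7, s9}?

Start with {s5, s7, s9}.
From s7 via ϵ: add s8.
From s9 via ϵ: add s1.
From s1 via ϵ: add s2.
From s2 via ϵ: add s6.
ϵ-closure = {s1, s2, s5, s6, s7, s8, s9}, which has 7 states.

7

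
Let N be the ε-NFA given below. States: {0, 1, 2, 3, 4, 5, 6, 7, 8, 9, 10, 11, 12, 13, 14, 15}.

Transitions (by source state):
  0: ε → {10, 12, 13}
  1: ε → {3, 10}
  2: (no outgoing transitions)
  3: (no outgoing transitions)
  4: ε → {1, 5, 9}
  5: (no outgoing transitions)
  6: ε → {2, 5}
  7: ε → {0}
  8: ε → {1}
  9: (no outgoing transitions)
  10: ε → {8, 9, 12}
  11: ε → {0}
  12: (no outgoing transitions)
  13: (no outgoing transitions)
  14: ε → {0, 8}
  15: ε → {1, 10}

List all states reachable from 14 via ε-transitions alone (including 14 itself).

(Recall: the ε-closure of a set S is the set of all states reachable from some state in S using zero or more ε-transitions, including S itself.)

Start with {14}.
From 14 via ε: add 0, 8.
From 0 via ε: add 10, 12, 13.
From 8 via ε: add 1.
From 1 via ε: add 3.
From 10 via ε: add 9.
No new states can be added; the closed set is {0, 1, 3, 8, 9, 10, 12, 13, 14}.

{0, 1, 3, 8, 9, 10, 12, 13, 14}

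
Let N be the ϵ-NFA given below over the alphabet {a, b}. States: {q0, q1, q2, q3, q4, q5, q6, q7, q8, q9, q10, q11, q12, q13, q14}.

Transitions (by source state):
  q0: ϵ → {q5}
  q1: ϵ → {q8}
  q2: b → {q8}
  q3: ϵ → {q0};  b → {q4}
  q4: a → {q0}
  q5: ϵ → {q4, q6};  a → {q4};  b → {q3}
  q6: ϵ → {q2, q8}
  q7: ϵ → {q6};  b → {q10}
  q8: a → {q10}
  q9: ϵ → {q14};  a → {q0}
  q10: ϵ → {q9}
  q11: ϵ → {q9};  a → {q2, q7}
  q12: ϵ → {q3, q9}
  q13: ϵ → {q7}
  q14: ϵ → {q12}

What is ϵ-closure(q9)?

{q0, q2, q3, q4, q5, q6, q8, q9, q12, q14}

Start with {q9}.
From q9 via ϵ: add q14.
From q14 via ϵ: add q12.
From q12 via ϵ: add q3.
From q3 via ϵ: add q0.
From q0 via ϵ: add q5.
From q5 via ϵ: add q4, q6.
From q6 via ϵ: add q2, q8.
No new states can be added; the closed set is {q0, q2, q3, q4, q5, q6, q8, q9, q12, q14}.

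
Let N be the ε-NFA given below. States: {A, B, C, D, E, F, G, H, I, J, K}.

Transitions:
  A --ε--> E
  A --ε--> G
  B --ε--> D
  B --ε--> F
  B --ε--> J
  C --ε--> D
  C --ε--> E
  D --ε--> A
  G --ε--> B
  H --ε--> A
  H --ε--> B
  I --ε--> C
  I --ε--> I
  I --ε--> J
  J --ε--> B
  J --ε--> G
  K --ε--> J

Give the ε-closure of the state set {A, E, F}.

{A, B, D, E, F, G, J}

Start with {A, E, F}.
From A via ε: add G.
From G via ε: add B.
From B via ε: add D, J.
No new states can be added; the closed set is {A, B, D, E, F, G, J}.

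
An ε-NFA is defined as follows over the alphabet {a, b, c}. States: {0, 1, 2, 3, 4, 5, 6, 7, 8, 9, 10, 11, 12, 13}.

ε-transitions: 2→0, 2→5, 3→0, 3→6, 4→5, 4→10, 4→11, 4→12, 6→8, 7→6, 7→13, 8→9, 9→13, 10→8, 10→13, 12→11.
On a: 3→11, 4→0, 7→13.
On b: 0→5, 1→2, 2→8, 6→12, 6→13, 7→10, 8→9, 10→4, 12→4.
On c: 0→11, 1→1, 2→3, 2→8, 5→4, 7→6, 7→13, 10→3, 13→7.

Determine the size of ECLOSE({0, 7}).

6

Start with {0, 7}.
From 7 via ε: add 6, 13.
From 6 via ε: add 8.
From 8 via ε: add 9.
ε-closure = {0, 6, 7, 8, 9, 13}, which has 6 states.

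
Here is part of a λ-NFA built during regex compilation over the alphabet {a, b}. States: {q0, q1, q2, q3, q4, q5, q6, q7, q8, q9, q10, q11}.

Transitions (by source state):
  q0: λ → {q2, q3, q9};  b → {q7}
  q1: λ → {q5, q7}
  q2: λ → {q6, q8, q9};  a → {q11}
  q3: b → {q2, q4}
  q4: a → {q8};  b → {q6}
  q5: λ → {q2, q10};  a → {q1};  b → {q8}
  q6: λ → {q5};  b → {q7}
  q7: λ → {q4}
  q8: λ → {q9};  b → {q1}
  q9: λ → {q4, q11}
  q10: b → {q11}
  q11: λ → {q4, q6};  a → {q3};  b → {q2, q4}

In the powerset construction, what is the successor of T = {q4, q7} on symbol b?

q4 on b → {q6}.
No b-transition from q7.
Union after reading b: {q6}.
Now take the λ-closure:
From q6 via λ: add q5.
From q5 via λ: add q2, q10.
From q2 via λ: add q8, q9.
From q9 via λ: add q4, q11.
No new states can be added; the closed set is {q2, q4, q5, q6, q8, q9, q10, q11}.

{q2, q4, q5, q6, q8, q9, q10, q11}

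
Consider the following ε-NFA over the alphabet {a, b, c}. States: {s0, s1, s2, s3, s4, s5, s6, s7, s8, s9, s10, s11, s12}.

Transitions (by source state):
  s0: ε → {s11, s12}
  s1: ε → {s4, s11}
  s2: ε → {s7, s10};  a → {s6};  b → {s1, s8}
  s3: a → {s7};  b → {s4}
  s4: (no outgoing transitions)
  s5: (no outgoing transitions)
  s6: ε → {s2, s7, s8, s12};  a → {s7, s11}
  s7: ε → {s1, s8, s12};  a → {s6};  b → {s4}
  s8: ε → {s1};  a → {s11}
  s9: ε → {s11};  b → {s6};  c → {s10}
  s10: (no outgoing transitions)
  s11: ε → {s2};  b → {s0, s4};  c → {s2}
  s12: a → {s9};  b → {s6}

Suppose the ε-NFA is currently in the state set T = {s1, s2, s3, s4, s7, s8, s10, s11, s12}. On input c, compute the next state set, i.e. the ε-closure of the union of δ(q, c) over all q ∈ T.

s11 on c → {s2}.
No c-transition from s1, s2, s3, s4, s7, s8, s10, s12.
Union after reading c: {s2}.
Now take the ε-closure:
From s2 via ε: add s7, s10.
From s7 via ε: add s1, s8, s12.
From s1 via ε: add s4, s11.
No new states can be added; the closed set is {s1, s2, s4, s7, s8, s10, s11, s12}.

{s1, s2, s4, s7, s8, s10, s11, s12}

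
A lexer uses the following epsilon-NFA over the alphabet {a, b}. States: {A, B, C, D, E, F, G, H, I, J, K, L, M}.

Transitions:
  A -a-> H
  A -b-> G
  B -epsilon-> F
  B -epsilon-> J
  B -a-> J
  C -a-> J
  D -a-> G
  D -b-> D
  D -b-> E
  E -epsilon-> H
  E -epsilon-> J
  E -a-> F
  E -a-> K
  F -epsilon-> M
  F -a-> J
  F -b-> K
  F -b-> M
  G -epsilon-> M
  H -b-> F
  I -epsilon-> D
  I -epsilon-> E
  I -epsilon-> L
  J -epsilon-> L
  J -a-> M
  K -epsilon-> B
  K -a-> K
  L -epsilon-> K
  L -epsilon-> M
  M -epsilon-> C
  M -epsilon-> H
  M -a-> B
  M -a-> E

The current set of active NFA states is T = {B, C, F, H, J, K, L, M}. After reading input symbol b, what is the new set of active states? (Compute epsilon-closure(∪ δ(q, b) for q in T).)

{B, C, F, H, J, K, L, M}

F on b → {K, M}.
H on b → {F}.
No b-transition from B, C, J, K, L, M.
Union after reading b: {F, K, M}.
Now take the epsilon-closure:
From K via epsilon: add B.
From M via epsilon: add C, H.
From B via epsilon: add J.
From J via epsilon: add L.
No new states can be added; the closed set is {B, C, F, H, J, K, L, M}.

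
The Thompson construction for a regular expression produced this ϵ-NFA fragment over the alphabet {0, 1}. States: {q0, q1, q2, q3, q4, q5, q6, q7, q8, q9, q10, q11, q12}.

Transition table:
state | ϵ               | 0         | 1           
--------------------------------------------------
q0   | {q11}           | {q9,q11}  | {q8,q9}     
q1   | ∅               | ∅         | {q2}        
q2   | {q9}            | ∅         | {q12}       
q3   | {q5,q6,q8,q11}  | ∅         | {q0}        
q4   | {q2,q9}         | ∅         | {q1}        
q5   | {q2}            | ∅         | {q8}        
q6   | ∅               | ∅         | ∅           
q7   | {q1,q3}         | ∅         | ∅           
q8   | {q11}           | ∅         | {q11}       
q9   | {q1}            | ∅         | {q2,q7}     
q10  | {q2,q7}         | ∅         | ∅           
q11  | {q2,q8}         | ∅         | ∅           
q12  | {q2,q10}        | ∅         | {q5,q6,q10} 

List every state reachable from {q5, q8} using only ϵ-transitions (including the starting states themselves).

Start with {q5, q8}.
From q5 via ϵ: add q2.
From q8 via ϵ: add q11.
From q2 via ϵ: add q9.
From q9 via ϵ: add q1.
No new states can be added; the closed set is {q1, q2, q5, q8, q9, q11}.

{q1, q2, q5, q8, q9, q11}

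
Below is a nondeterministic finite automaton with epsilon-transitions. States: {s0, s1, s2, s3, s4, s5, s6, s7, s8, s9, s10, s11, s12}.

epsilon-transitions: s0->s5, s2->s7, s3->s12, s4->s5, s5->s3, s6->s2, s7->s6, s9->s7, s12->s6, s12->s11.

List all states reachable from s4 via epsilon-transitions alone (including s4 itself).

Start with {s4}.
From s4 via epsilon: add s5.
From s5 via epsilon: add s3.
From s3 via epsilon: add s12.
From s12 via epsilon: add s6, s11.
From s6 via epsilon: add s2.
From s2 via epsilon: add s7.
No new states can be added; the closed set is {s2, s3, s4, s5, s6, s7, s11, s12}.

{s2, s3, s4, s5, s6, s7, s11, s12}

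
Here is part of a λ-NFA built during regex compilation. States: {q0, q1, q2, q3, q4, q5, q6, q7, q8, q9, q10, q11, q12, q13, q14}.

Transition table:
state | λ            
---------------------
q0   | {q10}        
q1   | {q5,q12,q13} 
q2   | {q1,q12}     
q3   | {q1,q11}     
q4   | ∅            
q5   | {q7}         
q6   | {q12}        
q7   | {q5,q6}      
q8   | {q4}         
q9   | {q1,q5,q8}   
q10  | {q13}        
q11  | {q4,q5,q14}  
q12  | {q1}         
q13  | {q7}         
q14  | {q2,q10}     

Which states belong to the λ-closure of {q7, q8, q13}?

{q1, q4, q5, q6, q7, q8, q12, q13}

Start with {q7, q8, q13}.
From q7 via λ: add q5, q6.
From q8 via λ: add q4.
From q6 via λ: add q12.
From q12 via λ: add q1.
No new states can be added; the closed set is {q1, q4, q5, q6, q7, q8, q12, q13}.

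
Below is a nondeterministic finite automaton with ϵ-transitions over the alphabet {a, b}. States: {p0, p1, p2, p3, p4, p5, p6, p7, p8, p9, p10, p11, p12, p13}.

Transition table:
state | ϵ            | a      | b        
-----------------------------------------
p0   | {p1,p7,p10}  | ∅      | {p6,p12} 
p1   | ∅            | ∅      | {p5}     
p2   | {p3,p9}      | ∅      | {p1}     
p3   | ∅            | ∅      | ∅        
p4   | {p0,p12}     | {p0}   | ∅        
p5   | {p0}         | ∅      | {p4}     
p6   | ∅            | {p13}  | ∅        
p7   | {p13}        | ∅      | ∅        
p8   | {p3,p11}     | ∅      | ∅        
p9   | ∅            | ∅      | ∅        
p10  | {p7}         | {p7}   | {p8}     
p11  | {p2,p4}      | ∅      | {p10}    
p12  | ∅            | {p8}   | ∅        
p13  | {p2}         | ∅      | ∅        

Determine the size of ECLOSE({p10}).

6

Start with {p10}.
From p10 via ϵ: add p7.
From p7 via ϵ: add p13.
From p13 via ϵ: add p2.
From p2 via ϵ: add p3, p9.
ϵ-closure = {p2, p3, p7, p9, p10, p13}, which has 6 states.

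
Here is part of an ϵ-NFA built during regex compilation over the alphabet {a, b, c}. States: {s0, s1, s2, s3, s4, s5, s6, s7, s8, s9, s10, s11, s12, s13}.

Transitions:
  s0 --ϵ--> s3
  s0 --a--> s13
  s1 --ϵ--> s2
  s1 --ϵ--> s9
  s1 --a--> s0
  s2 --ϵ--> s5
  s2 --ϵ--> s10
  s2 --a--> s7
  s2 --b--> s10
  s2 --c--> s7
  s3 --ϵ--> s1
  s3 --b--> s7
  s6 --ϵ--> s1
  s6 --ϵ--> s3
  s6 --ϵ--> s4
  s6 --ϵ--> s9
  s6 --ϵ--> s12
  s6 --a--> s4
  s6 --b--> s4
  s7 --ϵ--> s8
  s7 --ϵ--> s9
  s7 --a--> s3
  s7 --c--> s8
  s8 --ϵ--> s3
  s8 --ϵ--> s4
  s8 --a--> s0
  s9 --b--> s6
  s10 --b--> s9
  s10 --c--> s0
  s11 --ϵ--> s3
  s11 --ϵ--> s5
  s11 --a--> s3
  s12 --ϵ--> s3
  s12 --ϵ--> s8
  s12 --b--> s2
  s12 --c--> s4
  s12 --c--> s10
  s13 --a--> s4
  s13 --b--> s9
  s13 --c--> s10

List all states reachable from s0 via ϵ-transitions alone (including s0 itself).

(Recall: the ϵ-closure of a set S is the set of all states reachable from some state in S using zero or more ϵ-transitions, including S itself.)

{s0, s1, s2, s3, s5, s9, s10}

Start with {s0}.
From s0 via ϵ: add s3.
From s3 via ϵ: add s1.
From s1 via ϵ: add s2, s9.
From s2 via ϵ: add s5, s10.
No new states can be added; the closed set is {s0, s1, s2, s3, s5, s9, s10}.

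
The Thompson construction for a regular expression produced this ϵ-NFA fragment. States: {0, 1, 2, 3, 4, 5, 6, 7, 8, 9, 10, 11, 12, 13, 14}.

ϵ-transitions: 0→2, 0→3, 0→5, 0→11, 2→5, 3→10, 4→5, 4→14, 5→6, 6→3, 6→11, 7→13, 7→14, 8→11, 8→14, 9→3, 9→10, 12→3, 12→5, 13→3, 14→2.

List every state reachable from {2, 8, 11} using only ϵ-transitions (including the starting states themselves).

{2, 3, 5, 6, 8, 10, 11, 14}

Start with {2, 8, 11}.
From 2 via ϵ: add 5.
From 8 via ϵ: add 14.
From 5 via ϵ: add 6.
From 6 via ϵ: add 3.
From 3 via ϵ: add 10.
No new states can be added; the closed set is {2, 3, 5, 6, 8, 10, 11, 14}.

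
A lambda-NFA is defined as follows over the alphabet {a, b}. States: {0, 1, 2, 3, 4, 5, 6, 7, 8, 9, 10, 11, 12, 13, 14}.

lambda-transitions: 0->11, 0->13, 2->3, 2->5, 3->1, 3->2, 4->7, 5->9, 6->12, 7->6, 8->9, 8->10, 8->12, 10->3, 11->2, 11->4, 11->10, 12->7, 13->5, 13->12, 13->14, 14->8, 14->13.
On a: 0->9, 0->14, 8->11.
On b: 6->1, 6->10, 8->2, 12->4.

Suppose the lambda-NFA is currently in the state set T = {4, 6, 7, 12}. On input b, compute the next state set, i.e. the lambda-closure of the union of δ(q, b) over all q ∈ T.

6 on b → {1, 10}.
12 on b → {4}.
No b-transition from 4, 7.
Union after reading b: {1, 4, 10}.
Now take the lambda-closure:
From 4 via lambda: add 7.
From 10 via lambda: add 3.
From 3 via lambda: add 2.
From 7 via lambda: add 6.
From 2 via lambda: add 5.
From 6 via lambda: add 12.
From 5 via lambda: add 9.
No new states can be added; the closed set is {1, 2, 3, 4, 5, 6, 7, 9, 10, 12}.

{1, 2, 3, 4, 5, 6, 7, 9, 10, 12}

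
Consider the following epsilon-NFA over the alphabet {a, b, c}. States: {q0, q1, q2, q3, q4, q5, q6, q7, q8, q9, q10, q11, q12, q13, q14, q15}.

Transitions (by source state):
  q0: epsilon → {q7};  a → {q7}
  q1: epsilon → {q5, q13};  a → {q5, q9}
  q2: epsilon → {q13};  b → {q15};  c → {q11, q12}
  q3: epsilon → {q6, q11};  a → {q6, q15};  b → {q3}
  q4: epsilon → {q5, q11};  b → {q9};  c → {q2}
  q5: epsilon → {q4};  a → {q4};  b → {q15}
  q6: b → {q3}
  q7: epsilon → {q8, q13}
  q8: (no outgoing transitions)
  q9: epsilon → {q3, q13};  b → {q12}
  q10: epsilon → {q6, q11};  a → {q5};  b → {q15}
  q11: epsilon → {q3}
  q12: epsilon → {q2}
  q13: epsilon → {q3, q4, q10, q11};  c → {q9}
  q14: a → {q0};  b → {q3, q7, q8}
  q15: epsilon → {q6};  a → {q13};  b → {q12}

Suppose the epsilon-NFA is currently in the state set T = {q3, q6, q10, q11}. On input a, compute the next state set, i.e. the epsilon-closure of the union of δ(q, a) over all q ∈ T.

q3 on a → {q6, q15}.
q10 on a → {q5}.
No a-transition from q6, q11.
Union after reading a: {q5, q6, q15}.
Now take the epsilon-closure:
From q5 via epsilon: add q4.
From q4 via epsilon: add q11.
From q11 via epsilon: add q3.
No new states can be added; the closed set is {q3, q4, q5, q6, q11, q15}.

{q3, q4, q5, q6, q11, q15}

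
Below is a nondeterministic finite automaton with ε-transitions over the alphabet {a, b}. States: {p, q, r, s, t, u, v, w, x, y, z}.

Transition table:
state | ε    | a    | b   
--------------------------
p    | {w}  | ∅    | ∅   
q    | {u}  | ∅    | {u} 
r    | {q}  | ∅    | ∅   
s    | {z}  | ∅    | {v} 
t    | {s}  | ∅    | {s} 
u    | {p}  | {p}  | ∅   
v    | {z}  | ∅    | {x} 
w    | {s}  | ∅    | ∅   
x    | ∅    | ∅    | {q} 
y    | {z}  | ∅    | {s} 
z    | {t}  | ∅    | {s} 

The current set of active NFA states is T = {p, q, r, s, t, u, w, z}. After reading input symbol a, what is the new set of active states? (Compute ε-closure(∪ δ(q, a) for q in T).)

{p, s, t, w, z}

u on a → {p}.
No a-transition from p, q, r, s, t, w, z.
Union after reading a: {p}.
Now take the ε-closure:
From p via ε: add w.
From w via ε: add s.
From s via ε: add z.
From z via ε: add t.
No new states can be added; the closed set is {p, s, t, w, z}.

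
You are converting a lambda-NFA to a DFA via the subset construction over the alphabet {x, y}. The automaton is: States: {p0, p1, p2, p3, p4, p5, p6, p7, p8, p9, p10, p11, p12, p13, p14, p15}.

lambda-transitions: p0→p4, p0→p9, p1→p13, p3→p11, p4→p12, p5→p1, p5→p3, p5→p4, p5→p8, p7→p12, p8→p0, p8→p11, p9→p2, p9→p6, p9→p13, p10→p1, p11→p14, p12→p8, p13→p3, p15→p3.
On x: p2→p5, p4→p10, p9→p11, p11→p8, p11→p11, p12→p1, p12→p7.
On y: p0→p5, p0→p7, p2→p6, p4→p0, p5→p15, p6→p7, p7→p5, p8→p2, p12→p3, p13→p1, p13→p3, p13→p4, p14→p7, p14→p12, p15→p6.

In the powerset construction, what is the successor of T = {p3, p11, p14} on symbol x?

{p0, p2, p3, p4, p6, p8, p9, p11, p12, p13, p14}

p11 on x → {p8, p11}.
No x-transition from p3, p14.
Union after reading x: {p8, p11}.
Now take the lambda-closure:
From p8 via lambda: add p0.
From p11 via lambda: add p14.
From p0 via lambda: add p4, p9.
From p4 via lambda: add p12.
From p9 via lambda: add p2, p6, p13.
From p13 via lambda: add p3.
No new states can be added; the closed set is {p0, p2, p3, p4, p6, p8, p9, p11, p12, p13, p14}.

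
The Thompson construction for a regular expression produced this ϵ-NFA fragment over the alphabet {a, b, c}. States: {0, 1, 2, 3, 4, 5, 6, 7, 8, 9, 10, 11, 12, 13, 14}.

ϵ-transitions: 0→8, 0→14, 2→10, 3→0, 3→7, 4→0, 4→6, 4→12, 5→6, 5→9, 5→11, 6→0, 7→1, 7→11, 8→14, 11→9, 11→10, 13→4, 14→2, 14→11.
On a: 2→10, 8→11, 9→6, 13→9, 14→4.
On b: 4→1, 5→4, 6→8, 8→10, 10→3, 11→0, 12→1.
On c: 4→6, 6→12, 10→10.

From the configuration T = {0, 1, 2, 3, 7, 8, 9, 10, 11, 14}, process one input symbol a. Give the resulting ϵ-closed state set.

{0, 2, 4, 6, 8, 9, 10, 11, 12, 14}

2 on a → {10}.
8 on a → {11}.
9 on a → {6}.
14 on a → {4}.
No a-transition from 0, 1, 3, 7, 10, 11.
Union after reading a: {4, 6, 10, 11}.
Now take the ϵ-closure:
From 4 via ϵ: add 0, 12.
From 11 via ϵ: add 9.
From 0 via ϵ: add 8, 14.
From 14 via ϵ: add 2.
No new states can be added; the closed set is {0, 2, 4, 6, 8, 9, 10, 11, 12, 14}.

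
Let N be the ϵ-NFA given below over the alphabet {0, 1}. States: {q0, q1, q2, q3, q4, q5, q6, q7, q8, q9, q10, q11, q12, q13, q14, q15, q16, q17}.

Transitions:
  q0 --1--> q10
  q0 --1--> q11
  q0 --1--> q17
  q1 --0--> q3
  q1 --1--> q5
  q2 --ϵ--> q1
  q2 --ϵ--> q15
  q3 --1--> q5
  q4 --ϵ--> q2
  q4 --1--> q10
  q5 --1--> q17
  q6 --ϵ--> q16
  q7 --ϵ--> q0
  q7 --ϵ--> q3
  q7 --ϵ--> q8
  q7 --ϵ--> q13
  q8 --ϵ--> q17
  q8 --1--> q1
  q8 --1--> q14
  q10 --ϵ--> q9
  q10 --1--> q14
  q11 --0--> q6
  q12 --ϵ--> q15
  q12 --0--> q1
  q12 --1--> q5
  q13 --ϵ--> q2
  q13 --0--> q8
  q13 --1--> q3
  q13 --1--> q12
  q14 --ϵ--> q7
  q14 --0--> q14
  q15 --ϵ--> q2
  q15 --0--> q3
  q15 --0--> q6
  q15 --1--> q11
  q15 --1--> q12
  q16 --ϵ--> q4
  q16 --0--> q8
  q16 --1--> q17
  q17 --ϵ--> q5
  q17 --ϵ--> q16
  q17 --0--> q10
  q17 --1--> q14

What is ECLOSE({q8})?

Start with {q8}.
From q8 via ϵ: add q17.
From q17 via ϵ: add q5, q16.
From q16 via ϵ: add q4.
From q4 via ϵ: add q2.
From q2 via ϵ: add q1, q15.
No new states can be added; the closed set is {q1, q2, q4, q5, q8, q15, q16, q17}.

{q1, q2, q4, q5, q8, q15, q16, q17}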